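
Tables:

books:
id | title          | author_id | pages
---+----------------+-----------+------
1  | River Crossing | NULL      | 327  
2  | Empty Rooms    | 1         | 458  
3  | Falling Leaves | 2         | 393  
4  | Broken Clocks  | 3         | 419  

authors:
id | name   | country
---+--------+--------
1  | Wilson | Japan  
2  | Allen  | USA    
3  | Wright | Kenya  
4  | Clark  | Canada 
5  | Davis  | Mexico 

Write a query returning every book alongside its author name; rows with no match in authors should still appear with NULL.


LEFT JOIN keeps every row from books (the left table); where author_id has no match in authors, the author columns become NULL. Walk through each book:
  - book 1 (River Crossing): author_id=NULL, no match -> kept with NULL
  - book 2 (Empty Rooms): author_id=1 -> matches Wilson
  - book 3 (Falling Leaves): author_id=2 -> matches Allen
  - book 4 (Broken Clocks): author_id=3 -> matches Wright
All 4 rows appear; 1 has NULL author.

SQL:
SELECT a.title, b.name AS author
FROM books a
LEFT JOIN authors b ON a.author_id = b.id

Result:
title          | author
---------------+-------
River Crossing | NULL  
Empty Rooms    | Wilson
Falling Leaves | Allen 
Broken Clocks  | Wright


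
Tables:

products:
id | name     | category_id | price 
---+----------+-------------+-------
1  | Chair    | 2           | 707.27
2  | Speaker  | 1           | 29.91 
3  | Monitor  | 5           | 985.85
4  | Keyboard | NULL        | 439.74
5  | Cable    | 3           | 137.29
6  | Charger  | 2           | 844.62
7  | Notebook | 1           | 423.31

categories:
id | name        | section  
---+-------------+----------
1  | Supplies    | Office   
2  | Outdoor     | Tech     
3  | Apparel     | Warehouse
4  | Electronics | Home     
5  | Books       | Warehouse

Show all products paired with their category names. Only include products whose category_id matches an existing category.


INNER JOIN keeps only products rows whose category_id matches an id in categories. Walk through each product:
  - product 1 (Chair): category_id=2 -> matches Outdoor
  - product 2 (Speaker): category_id=1 -> matches Supplies
  - product 3 (Monitor): category_id=5 -> matches Books
  - product 4 (Keyboard): category_id=NULL, no match -> dropped
  - product 5 (Cable): category_id=3 -> matches Apparel
  - product 6 (Charger): category_id=2 -> matches Outdoor
  - product 7 (Notebook): category_id=1 -> matches Supplies
So 1 of 7 rows is dropped.

SQL:
SELECT a.name, b.name AS category
FROM products a
INNER JOIN categories b ON a.category_id = b.id

Result:
name     | category
---------+---------
Chair    | Outdoor 
Speaker  | Supplies
Monitor  | Books   
Cable    | Apparel 
Charger  | Outdoor 
Notebook | Supplies


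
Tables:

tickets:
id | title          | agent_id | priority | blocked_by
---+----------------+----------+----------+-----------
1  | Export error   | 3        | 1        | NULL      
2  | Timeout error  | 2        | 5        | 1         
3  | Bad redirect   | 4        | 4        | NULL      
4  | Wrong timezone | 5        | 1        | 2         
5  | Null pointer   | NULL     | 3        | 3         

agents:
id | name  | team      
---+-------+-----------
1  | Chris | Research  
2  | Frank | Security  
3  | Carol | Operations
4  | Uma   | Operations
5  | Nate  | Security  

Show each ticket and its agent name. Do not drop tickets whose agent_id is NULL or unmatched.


LEFT JOIN keeps every row from tickets (the left table); where agent_id has no match in agents, the agent columns become NULL. Walk through each ticket:
  - ticket 1 (Export error): agent_id=3 -> matches Carol
  - ticket 2 (Timeout error): agent_id=2 -> matches Frank
  - ticket 3 (Bad redirect): agent_id=4 -> matches Uma
  - ticket 4 (Wrong timezone): agent_id=5 -> matches Nate
  - ticket 5 (Null pointer): agent_id=NULL, no match -> kept with NULL
All 5 rows appear; 1 has NULL agent.

SQL:
SELECT a.title, b.name AS agent
FROM tickets a
LEFT JOIN agents b ON a.agent_id = b.id

Result:
title          | agent
---------------+------
Export error   | Carol
Timeout error  | Frank
Bad redirect   | Uma  
Wrong timezone | Nate 
Null pointer   | NULL 


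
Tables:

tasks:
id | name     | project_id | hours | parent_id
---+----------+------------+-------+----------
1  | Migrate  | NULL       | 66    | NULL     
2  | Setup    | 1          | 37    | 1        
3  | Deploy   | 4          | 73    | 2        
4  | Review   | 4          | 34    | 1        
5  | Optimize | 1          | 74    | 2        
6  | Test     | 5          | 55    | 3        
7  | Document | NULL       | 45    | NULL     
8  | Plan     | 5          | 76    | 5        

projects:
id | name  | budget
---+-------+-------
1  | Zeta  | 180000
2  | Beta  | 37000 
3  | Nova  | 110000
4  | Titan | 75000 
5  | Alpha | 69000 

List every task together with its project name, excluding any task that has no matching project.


INNER JOIN keeps only tasks rows whose project_id matches an id in projects. Walk through each task:
  - task 1 (Migrate): project_id=NULL, no match -> dropped
  - task 2 (Setup): project_id=1 -> matches Zeta
  - task 3 (Deploy): project_id=4 -> matches Titan
  - task 4 (Review): project_id=4 -> matches Titan
  - task 5 (Optimize): project_id=1 -> matches Zeta
  - task 6 (Test): project_id=5 -> matches Alpha
  - task 7 (Document): project_id=NULL, no match -> dropped
  - task 8 (Plan): project_id=5 -> matches Alpha
So 2 of 8 rows are dropped.

SQL:
SELECT a.name, b.name AS project
FROM tasks a
INNER JOIN projects b ON a.project_id = b.id

Result:
name     | project
---------+--------
Setup    | Zeta   
Deploy   | Titan  
Review   | Titan  
Optimize | Zeta   
Test     | Alpha  
Plan     | Alpha  


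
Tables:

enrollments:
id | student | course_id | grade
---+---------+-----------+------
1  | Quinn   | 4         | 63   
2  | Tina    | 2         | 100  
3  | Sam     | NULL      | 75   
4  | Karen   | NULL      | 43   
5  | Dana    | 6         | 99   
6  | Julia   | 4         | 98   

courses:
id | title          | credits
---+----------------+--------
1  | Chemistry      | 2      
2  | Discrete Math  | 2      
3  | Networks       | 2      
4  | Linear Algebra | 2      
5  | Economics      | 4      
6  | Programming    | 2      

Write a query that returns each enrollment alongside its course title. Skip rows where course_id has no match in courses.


INNER JOIN keeps only enrollments rows whose course_id matches an id in courses. Walk through each enrollment:
  - enrollment 1 (Quinn): course_id=4 -> matches Linear Algebra
  - enrollment 2 (Tina): course_id=2 -> matches Discrete Math
  - enrollment 3 (Sam): course_id=NULL, no match -> dropped
  - enrollment 4 (Karen): course_id=NULL, no match -> dropped
  - enrollment 5 (Dana): course_id=6 -> matches Programming
  - enrollment 6 (Julia): course_id=4 -> matches Linear Algebra
So 2 of 6 rows are dropped.

SQL:
SELECT a.student, b.title AS course
FROM enrollments a
INNER JOIN courses b ON a.course_id = b.id

Result:
student | course        
--------+---------------
Quinn   | Linear Algebra
Tina    | Discrete Math 
Dana    | Programming   
Julia   | Linear Algebra


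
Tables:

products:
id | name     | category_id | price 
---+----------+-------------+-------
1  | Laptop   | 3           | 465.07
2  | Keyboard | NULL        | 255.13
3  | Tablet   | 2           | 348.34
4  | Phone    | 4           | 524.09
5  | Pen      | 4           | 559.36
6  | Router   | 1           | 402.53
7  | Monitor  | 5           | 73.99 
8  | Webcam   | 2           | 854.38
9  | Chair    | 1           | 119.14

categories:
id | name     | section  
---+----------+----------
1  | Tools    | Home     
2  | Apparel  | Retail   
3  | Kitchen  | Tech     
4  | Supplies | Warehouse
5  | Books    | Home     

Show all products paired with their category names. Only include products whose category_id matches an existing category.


INNER JOIN keeps only products rows whose category_id matches an id in categories. Walk through each product:
  - product 1 (Laptop): category_id=3 -> matches Kitchen
  - product 2 (Keyboard): category_id=NULL, no match -> dropped
  - product 3 (Tablet): category_id=2 -> matches Apparel
  - product 4 (Phone): category_id=4 -> matches Supplies
  - product 5 (Pen): category_id=4 -> matches Supplies
  - product 6 (Router): category_id=1 -> matches Tools
  - product 7 (Monitor): category_id=5 -> matches Books
  - product 8 (Webcam): category_id=2 -> matches Apparel
  - product 9 (Chair): category_id=1 -> matches Tools
So 1 of 9 rows is dropped.

SQL:
SELECT a.name, b.name AS category
FROM products a
INNER JOIN categories b ON a.category_id = b.id

Result:
name    | category
--------+---------
Laptop  | Kitchen 
Tablet  | Apparel 
Phone   | Supplies
Pen     | Supplies
Router  | Tools   
Monitor | Books   
Webcam  | Apparel 
Chair   | Tools   


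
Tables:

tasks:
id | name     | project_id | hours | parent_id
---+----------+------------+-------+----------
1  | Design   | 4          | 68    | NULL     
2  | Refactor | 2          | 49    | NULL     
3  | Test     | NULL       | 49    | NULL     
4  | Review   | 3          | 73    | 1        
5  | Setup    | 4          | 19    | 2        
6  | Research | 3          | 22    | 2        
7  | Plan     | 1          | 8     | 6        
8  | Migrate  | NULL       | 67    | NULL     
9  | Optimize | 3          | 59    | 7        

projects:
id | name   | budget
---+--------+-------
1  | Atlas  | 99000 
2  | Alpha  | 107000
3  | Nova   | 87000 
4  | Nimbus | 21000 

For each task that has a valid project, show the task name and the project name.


INNER JOIN keeps only tasks rows whose project_id matches an id in projects. Walk through each task:
  - task 1 (Design): project_id=4 -> matches Nimbus
  - task 2 (Refactor): project_id=2 -> matches Alpha
  - task 3 (Test): project_id=NULL, no match -> dropped
  - task 4 (Review): project_id=3 -> matches Nova
  - task 5 (Setup): project_id=4 -> matches Nimbus
  - task 6 (Research): project_id=3 -> matches Nova
  - task 7 (Plan): project_id=1 -> matches Atlas
  - task 8 (Migrate): project_id=NULL, no match -> dropped
  - task 9 (Optimize): project_id=3 -> matches Nova
So 2 of 9 rows are dropped.

SQL:
SELECT a.name, b.name AS project
FROM tasks a
INNER JOIN projects b ON a.project_id = b.id

Result:
name     | project
---------+--------
Design   | Nimbus 
Refactor | Alpha  
Review   | Nova   
Setup    | Nimbus 
Research | Nova   
Plan     | Atlas  
Optimize | Nova   


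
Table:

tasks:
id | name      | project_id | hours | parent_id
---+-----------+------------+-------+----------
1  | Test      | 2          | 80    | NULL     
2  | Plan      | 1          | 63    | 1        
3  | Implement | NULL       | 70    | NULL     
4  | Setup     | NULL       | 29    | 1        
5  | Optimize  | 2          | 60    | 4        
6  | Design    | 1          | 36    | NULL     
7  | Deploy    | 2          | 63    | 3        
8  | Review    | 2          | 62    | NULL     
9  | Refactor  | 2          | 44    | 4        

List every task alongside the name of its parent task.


This is a self-join: tasks is joined to a second copy of itself, matching each row's parent_id to another row's id. Use LEFT JOIN so rows with parent_id=NULL are kept.
  - task 1 (Test): parent_id=NULL -> NULL
  - task 2 (Plan): parent_id=1 -> Test
  - task 3 (Implement): parent_id=NULL -> NULL
  - task 4 (Setup): parent_id=1 -> Test
  - task 5 (Optimize): parent_id=4 -> Setup
  - task 6 (Design): parent_id=NULL -> NULL
  - task 7 (Deploy): parent_id=3 -> Implement
  - task 8 (Review): parent_id=NULL -> NULL
  - task 9 (Refactor): parent_id=4 -> Setup

SQL:
SELECT a.name AS item, b.name AS parent
FROM tasks a
LEFT JOIN tasks b ON a.parent_id = b.id

Result:
item      | parent   
----------+----------
Test      | NULL     
Plan      | Test     
Implement | NULL     
Setup     | Test     
Optimize  | Setup    
Design    | NULL     
Deploy    | Implement
Review    | NULL     
Refactor  | Setup    


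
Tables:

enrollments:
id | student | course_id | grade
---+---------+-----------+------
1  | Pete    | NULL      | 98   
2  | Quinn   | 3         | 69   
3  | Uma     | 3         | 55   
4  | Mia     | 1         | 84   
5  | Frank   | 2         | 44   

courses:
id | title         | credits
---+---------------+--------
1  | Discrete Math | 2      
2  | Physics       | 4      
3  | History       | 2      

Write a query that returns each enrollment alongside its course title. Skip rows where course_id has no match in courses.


INNER JOIN keeps only enrollments rows whose course_id matches an id in courses. Walk through each enrollment:
  - enrollment 1 (Pete): course_id=NULL, no match -> dropped
  - enrollment 2 (Quinn): course_id=3 -> matches History
  - enrollment 3 (Uma): course_id=3 -> matches History
  - enrollment 4 (Mia): course_id=1 -> matches Discrete Math
  - enrollment 5 (Frank): course_id=2 -> matches Physics
So 1 of 5 rows is dropped.

SQL:
SELECT a.student, b.title AS course
FROM enrollments a
INNER JOIN courses b ON a.course_id = b.id

Result:
student | course       
--------+--------------
Quinn   | History      
Uma     | History      
Mia     | Discrete Math
Frank   | Physics      


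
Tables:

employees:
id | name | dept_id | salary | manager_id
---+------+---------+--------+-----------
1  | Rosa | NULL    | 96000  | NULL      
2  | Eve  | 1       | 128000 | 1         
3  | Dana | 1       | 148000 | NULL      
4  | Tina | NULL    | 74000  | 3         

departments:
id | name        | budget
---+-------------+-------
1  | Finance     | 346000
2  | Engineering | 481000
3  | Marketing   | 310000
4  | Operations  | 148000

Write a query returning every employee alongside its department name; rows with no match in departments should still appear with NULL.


LEFT JOIN keeps every row from employees (the left table); where dept_id has no match in departments, the department columns become NULL. Walk through each employee:
  - employee 1 (Rosa): dept_id=NULL, no match -> kept with NULL
  - employee 2 (Eve): dept_id=1 -> matches Finance
  - employee 3 (Dana): dept_id=1 -> matches Finance
  - employee 4 (Tina): dept_id=NULL, no match -> kept with NULL
All 4 rows appear; 2 have NULL department.

SQL:
SELECT a.name, b.name AS department
FROM employees a
LEFT JOIN departments b ON a.dept_id = b.id

Result:
name | department
-----+-----------
Rosa | NULL      
Eve  | Finance   
Dana | Finance   
Tina | NULL      


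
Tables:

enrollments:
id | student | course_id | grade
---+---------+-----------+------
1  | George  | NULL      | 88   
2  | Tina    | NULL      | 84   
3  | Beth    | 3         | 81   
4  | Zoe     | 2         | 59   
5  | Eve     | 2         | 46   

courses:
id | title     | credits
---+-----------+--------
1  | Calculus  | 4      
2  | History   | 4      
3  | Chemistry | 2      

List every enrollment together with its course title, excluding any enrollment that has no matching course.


INNER JOIN keeps only enrollments rows whose course_id matches an id in courses. Walk through each enrollment:
  - enrollment 1 (George): course_id=NULL, no match -> dropped
  - enrollment 2 (Tina): course_id=NULL, no match -> dropped
  - enrollment 3 (Beth): course_id=3 -> matches Chemistry
  - enrollment 4 (Zoe): course_id=2 -> matches History
  - enrollment 5 (Eve): course_id=2 -> matches History
So 2 of 5 rows are dropped.

SQL:
SELECT a.student, b.title AS course
FROM enrollments a
INNER JOIN courses b ON a.course_id = b.id

Result:
student | course   
--------+----------
Beth    | Chemistry
Zoe     | History  
Eve     | History  


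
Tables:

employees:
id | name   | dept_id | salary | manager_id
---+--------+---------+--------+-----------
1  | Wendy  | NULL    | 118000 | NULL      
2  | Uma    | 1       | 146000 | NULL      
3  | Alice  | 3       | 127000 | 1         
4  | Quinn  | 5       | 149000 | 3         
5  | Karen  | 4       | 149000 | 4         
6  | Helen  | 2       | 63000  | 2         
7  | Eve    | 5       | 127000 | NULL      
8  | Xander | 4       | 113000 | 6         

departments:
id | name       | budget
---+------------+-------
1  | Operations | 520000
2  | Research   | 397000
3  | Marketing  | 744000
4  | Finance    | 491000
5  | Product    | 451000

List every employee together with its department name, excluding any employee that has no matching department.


INNER JOIN keeps only employees rows whose dept_id matches an id in departments. Walk through each employee:
  - employee 1 (Wendy): dept_id=NULL, no match -> dropped
  - employee 2 (Uma): dept_id=1 -> matches Operations
  - employee 3 (Alice): dept_id=3 -> matches Marketing
  - employee 4 (Quinn): dept_id=5 -> matches Product
  - employee 5 (Karen): dept_id=4 -> matches Finance
  - employee 6 (Helen): dept_id=2 -> matches Research
  - employee 7 (Eve): dept_id=5 -> matches Product
  - employee 8 (Xander): dept_id=4 -> matches Finance
So 1 of 8 rows is dropped.

SQL:
SELECT a.name, b.name AS department
FROM employees a
INNER JOIN departments b ON a.dept_id = b.id

Result:
name   | department
-------+-----------
Uma    | Operations
Alice  | Marketing 
Quinn  | Product   
Karen  | Finance   
Helen  | Research  
Eve    | Product   
Xander | Finance   


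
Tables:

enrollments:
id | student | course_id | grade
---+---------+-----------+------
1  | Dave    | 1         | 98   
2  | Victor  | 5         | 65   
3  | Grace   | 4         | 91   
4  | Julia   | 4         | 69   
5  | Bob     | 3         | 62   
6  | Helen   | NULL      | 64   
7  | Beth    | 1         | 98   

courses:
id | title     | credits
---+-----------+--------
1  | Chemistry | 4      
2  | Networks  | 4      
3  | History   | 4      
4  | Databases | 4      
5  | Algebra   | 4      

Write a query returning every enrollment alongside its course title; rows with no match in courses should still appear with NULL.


LEFT JOIN keeps every row from enrollments (the left table); where course_id has no match in courses, the course columns become NULL. Walk through each enrollment:
  - enrollment 1 (Dave): course_id=1 -> matches Chemistry
  - enrollment 2 (Victor): course_id=5 -> matches Algebra
  - enrollment 3 (Grace): course_id=4 -> matches Databases
  - enrollment 4 (Julia): course_id=4 -> matches Databases
  - enrollment 5 (Bob): course_id=3 -> matches History
  - enrollment 6 (Helen): course_id=NULL, no match -> kept with NULL
  - enrollment 7 (Beth): course_id=1 -> matches Chemistry
All 7 rows appear; 1 has NULL course.

SQL:
SELECT a.student, b.title AS course
FROM enrollments a
LEFT JOIN courses b ON a.course_id = b.id

Result:
student | course   
--------+----------
Dave    | Chemistry
Victor  | Algebra  
Grace   | Databases
Julia   | Databases
Bob     | History  
Helen   | NULL     
Beth    | Chemistry


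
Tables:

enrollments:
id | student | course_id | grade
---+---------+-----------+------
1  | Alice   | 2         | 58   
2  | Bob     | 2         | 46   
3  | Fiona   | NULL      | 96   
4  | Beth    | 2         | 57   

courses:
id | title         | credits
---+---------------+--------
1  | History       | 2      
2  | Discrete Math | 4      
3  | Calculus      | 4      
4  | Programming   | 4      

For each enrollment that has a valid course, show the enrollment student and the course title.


INNER JOIN keeps only enrollments rows whose course_id matches an id in courses. Walk through each enrollment:
  - enrollment 1 (Alice): course_id=2 -> matches Discrete Math
  - enrollment 2 (Bob): course_id=2 -> matches Discrete Math
  - enrollment 3 (Fiona): course_id=NULL, no match -> dropped
  - enrollment 4 (Beth): course_id=2 -> matches Discrete Math
So 1 of 4 rows is dropped.

SQL:
SELECT a.student, b.title AS course
FROM enrollments a
INNER JOIN courses b ON a.course_id = b.id

Result:
student | course       
--------+--------------
Alice   | Discrete Math
Bob     | Discrete Math
Beth    | Discrete Math


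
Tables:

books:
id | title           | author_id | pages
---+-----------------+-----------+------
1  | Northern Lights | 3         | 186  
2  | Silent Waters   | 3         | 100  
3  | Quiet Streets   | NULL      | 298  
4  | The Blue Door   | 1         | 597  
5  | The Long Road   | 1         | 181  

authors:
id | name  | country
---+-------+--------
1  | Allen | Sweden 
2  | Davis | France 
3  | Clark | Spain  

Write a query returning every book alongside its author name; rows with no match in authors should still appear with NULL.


LEFT JOIN keeps every row from books (the left table); where author_id has no match in authors, the author columns become NULL. Walk through each book:
  - book 1 (Northern Lights): author_id=3 -> matches Clark
  - book 2 (Silent Waters): author_id=3 -> matches Clark
  - book 3 (Quiet Streets): author_id=NULL, no match -> kept with NULL
  - book 4 (The Blue Door): author_id=1 -> matches Allen
  - book 5 (The Long Road): author_id=1 -> matches Allen
All 5 rows appear; 1 has NULL author.

SQL:
SELECT a.title, b.name AS author
FROM books a
LEFT JOIN authors b ON a.author_id = b.id

Result:
title           | author
----------------+-------
Northern Lights | Clark 
Silent Waters   | Clark 
Quiet Streets   | NULL  
The Blue Door   | Allen 
The Long Road   | Allen 


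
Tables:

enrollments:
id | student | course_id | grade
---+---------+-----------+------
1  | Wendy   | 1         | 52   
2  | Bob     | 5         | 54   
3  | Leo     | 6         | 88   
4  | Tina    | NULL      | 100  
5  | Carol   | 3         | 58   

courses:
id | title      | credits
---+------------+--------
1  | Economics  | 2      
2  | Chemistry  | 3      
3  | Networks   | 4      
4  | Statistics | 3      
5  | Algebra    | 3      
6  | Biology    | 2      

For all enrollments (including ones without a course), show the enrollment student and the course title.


LEFT JOIN keeps every row from enrollments (the left table); where course_id has no match in courses, the course columns become NULL. Walk through each enrollment:
  - enrollment 1 (Wendy): course_id=1 -> matches Economics
  - enrollment 2 (Bob): course_id=5 -> matches Algebra
  - enrollment 3 (Leo): course_id=6 -> matches Biology
  - enrollment 4 (Tina): course_id=NULL, no match -> kept with NULL
  - enrollment 5 (Carol): course_id=3 -> matches Networks
All 5 rows appear; 1 has NULL course.

SQL:
SELECT a.student, b.title AS course
FROM enrollments a
LEFT JOIN courses b ON a.course_id = b.id

Result:
student | course   
--------+----------
Wendy   | Economics
Bob     | Algebra  
Leo     | Biology  
Tina    | NULL     
Carol   | Networks 


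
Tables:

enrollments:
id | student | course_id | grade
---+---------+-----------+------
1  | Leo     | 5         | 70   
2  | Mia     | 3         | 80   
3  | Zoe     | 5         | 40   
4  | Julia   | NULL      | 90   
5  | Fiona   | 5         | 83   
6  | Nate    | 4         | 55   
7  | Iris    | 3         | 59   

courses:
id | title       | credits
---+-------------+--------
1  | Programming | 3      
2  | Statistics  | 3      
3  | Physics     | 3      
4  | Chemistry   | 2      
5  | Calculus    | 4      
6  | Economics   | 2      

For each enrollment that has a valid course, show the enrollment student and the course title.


INNER JOIN keeps only enrollments rows whose course_id matches an id in courses. Walk through each enrollment:
  - enrollment 1 (Leo): course_id=5 -> matches Calculus
  - enrollment 2 (Mia): course_id=3 -> matches Physics
  - enrollment 3 (Zoe): course_id=5 -> matches Calculus
  - enrollment 4 (Julia): course_id=NULL, no match -> dropped
  - enrollment 5 (Fiona): course_id=5 -> matches Calculus
  - enrollment 6 (Nate): course_id=4 -> matches Chemistry
  - enrollment 7 (Iris): course_id=3 -> matches Physics
So 1 of 7 rows is dropped.

SQL:
SELECT a.student, b.title AS course
FROM enrollments a
INNER JOIN courses b ON a.course_id = b.id

Result:
student | course   
--------+----------
Leo     | Calculus 
Mia     | Physics  
Zoe     | Calculus 
Fiona   | Calculus 
Nate    | Chemistry
Iris    | Physics  


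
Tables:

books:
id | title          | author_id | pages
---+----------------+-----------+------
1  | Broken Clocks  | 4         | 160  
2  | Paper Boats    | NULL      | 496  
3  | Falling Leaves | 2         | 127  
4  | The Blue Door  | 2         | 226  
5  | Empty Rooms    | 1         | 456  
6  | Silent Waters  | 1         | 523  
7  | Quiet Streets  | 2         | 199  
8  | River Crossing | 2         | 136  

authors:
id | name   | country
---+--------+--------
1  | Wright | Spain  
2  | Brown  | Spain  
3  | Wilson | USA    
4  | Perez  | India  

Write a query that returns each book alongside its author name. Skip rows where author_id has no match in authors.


INNER JOIN keeps only books rows whose author_id matches an id in authors. Walk through each book:
  - book 1 (Broken Clocks): author_id=4 -> matches Perez
  - book 2 (Paper Boats): author_id=NULL, no match -> dropped
  - book 3 (Falling Leaves): author_id=2 -> matches Brown
  - book 4 (The Blue Door): author_id=2 -> matches Brown
  - book 5 (Empty Rooms): author_id=1 -> matches Wright
  - book 6 (Silent Waters): author_id=1 -> matches Wright
  - book 7 (Quiet Streets): author_id=2 -> matches Brown
  - book 8 (River Crossing): author_id=2 -> matches Brown
So 1 of 8 rows is dropped.

SQL:
SELECT a.title, b.name AS author
FROM books a
INNER JOIN authors b ON a.author_id = b.id

Result:
title          | author
---------------+-------
Broken Clocks  | Perez 
Falling Leaves | Brown 
The Blue Door  | Brown 
Empty Rooms    | Wright
Silent Waters  | Wright
Quiet Streets  | Brown 
River Crossing | Brown 


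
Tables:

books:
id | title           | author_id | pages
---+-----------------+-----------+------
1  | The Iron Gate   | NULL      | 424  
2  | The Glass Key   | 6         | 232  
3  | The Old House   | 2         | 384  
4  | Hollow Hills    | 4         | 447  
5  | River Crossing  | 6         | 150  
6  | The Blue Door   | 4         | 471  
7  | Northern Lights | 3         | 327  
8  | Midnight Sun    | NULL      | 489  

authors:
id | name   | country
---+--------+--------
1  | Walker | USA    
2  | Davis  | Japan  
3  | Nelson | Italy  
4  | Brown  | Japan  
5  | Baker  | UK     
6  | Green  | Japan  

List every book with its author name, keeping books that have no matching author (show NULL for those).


LEFT JOIN keeps every row from books (the left table); where author_id has no match in authors, the author columns become NULL. Walk through each book:
  - book 1 (The Iron Gate): author_id=NULL, no match -> kept with NULL
  - book 2 (The Glass Key): author_id=6 -> matches Green
  - book 3 (The Old House): author_id=2 -> matches Davis
  - book 4 (Hollow Hills): author_id=4 -> matches Brown
  - book 5 (River Crossing): author_id=6 -> matches Green
  - book 6 (The Blue Door): author_id=4 -> matches Brown
  - book 7 (Northern Lights): author_id=3 -> matches Nelson
  - book 8 (Midnight Sun): author_id=NULL, no match -> kept with NULL
All 8 rows appear; 2 have NULL author.

SQL:
SELECT a.title, b.name AS author
FROM books a
LEFT JOIN authors b ON a.author_id = b.id

Result:
title           | author
----------------+-------
The Iron Gate   | NULL  
The Glass Key   | Green 
The Old House   | Davis 
Hollow Hills    | Brown 
River Crossing  | Green 
The Blue Door   | Brown 
Northern Lights | Nelson
Midnight Sun    | NULL  


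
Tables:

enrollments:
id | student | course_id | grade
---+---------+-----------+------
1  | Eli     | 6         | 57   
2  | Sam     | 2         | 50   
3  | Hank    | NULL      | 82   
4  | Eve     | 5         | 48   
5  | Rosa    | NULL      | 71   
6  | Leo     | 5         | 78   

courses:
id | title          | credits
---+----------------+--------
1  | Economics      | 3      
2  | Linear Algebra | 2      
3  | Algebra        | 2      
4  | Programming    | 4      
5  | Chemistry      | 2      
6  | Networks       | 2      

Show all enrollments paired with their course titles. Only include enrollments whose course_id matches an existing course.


INNER JOIN keeps only enrollments rows whose course_id matches an id in courses. Walk through each enrollment:
  - enrollment 1 (Eli): course_id=6 -> matches Networks
  - enrollment 2 (Sam): course_id=2 -> matches Linear Algebra
  - enrollment 3 (Hank): course_id=NULL, no match -> dropped
  - enrollment 4 (Eve): course_id=5 -> matches Chemistry
  - enrollment 5 (Rosa): course_id=NULL, no match -> dropped
  - enrollment 6 (Leo): course_id=5 -> matches Chemistry
So 2 of 6 rows are dropped.

SQL:
SELECT a.student, b.title AS course
FROM enrollments a
INNER JOIN courses b ON a.course_id = b.id

Result:
student | course        
--------+---------------
Eli     | Networks      
Sam     | Linear Algebra
Eve     | Chemistry     
Leo     | Chemistry     


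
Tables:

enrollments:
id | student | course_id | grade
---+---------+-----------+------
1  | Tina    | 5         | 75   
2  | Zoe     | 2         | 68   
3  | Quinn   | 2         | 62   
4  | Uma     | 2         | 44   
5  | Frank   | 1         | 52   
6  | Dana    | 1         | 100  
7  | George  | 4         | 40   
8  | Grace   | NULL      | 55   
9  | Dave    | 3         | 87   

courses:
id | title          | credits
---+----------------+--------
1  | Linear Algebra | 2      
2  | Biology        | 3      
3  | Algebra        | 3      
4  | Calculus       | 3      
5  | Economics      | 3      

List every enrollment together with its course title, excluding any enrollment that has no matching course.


INNER JOIN keeps only enrollments rows whose course_id matches an id in courses. Walk through each enrollment:
  - enrollment 1 (Tina): course_id=5 -> matches Economics
  - enrollment 2 (Zoe): course_id=2 -> matches Biology
  - enrollment 3 (Quinn): course_id=2 -> matches Biology
  - enrollment 4 (Uma): course_id=2 -> matches Biology
  - enrollment 5 (Frank): course_id=1 -> matches Linear Algebra
  - enrollment 6 (Dana): course_id=1 -> matches Linear Algebra
  - enrollment 7 (George): course_id=4 -> matches Calculus
  - enrollment 8 (Grace): course_id=NULL, no match -> dropped
  - enrollment 9 (Dave): course_id=3 -> matches Algebra
So 1 of 9 rows is dropped.

SQL:
SELECT a.student, b.title AS course
FROM enrollments a
INNER JOIN courses b ON a.course_id = b.id

Result:
student | course        
--------+---------------
Tina    | Economics     
Zoe     | Biology       
Quinn   | Biology       
Uma     | Biology       
Frank   | Linear Algebra
Dana    | Linear Algebra
George  | Calculus      
Dave    | Algebra       


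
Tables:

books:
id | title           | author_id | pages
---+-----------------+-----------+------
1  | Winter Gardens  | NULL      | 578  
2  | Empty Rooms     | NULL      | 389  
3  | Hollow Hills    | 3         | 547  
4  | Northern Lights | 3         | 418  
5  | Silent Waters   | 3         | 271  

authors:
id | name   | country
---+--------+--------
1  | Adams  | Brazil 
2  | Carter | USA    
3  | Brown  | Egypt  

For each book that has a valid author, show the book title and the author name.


INNER JOIN keeps only books rows whose author_id matches an id in authors. Walk through each book:
  - book 1 (Winter Gardens): author_id=NULL, no match -> dropped
  - book 2 (Empty Rooms): author_id=NULL, no match -> dropped
  - book 3 (Hollow Hills): author_id=3 -> matches Brown
  - book 4 (Northern Lights): author_id=3 -> matches Brown
  - book 5 (Silent Waters): author_id=3 -> matches Brown
So 2 of 5 rows are dropped.

SQL:
SELECT a.title, b.name AS author
FROM books a
INNER JOIN authors b ON a.author_id = b.id

Result:
title           | author
----------------+-------
Hollow Hills    | Brown 
Northern Lights | Brown 
Silent Waters   | Brown 


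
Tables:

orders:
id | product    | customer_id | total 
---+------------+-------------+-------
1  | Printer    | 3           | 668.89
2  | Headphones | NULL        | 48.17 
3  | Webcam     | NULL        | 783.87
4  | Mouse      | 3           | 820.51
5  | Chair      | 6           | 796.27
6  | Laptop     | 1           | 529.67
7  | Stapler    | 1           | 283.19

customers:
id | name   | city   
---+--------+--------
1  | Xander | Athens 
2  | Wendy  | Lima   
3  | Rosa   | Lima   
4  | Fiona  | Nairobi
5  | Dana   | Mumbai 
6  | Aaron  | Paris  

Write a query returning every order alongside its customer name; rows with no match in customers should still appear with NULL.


LEFT JOIN keeps every row from orders (the left table); where customer_id has no match in customers, the customer columns become NULL. Walk through each order:
  - order 1 (Printer): customer_id=3 -> matches Rosa
  - order 2 (Headphones): customer_id=NULL, no match -> kept with NULL
  - order 3 (Webcam): customer_id=NULL, no match -> kept with NULL
  - order 4 (Mouse): customer_id=3 -> matches Rosa
  - order 5 (Chair): customer_id=6 -> matches Aaron
  - order 6 (Laptop): customer_id=1 -> matches Xander
  - order 7 (Stapler): customer_id=1 -> matches Xander
All 7 rows appear; 2 have NULL customer.

SQL:
SELECT a.product, b.name AS customer
FROM orders a
LEFT JOIN customers b ON a.customer_id = b.id

Result:
product    | customer
-----------+---------
Printer    | Rosa    
Headphones | NULL    
Webcam     | NULL    
Mouse      | Rosa    
Chair      | Aaron   
Laptop     | Xander  
Stapler    | Xander  


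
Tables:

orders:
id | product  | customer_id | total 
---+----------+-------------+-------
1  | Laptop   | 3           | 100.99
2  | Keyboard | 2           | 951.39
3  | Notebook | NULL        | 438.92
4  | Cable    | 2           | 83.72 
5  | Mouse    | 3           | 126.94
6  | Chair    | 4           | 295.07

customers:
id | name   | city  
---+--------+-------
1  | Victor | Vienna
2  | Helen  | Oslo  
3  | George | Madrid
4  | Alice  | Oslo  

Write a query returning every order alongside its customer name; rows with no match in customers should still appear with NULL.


LEFT JOIN keeps every row from orders (the left table); where customer_id has no match in customers, the customer columns become NULL. Walk through each order:
  - order 1 (Laptop): customer_id=3 -> matches George
  - order 2 (Keyboard): customer_id=2 -> matches Helen
  - order 3 (Notebook): customer_id=NULL, no match -> kept with NULL
  - order 4 (Cable): customer_id=2 -> matches Helen
  - order 5 (Mouse): customer_id=3 -> matches George
  - order 6 (Chair): customer_id=4 -> matches Alice
All 6 rows appear; 1 has NULL customer.

SQL:
SELECT a.product, b.name AS customer
FROM orders a
LEFT JOIN customers b ON a.customer_id = b.id

Result:
product  | customer
---------+---------
Laptop   | George  
Keyboard | Helen   
Notebook | NULL    
Cable    | Helen   
Mouse    | George  
Chair    | Alice   


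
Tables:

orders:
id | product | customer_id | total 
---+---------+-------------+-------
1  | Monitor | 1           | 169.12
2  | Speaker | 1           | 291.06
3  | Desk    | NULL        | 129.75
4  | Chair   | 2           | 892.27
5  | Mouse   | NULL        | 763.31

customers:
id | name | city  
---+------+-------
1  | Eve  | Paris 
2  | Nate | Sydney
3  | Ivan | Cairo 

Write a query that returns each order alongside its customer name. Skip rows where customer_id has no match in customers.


INNER JOIN keeps only orders rows whose customer_id matches an id in customers. Walk through each order:
  - order 1 (Monitor): customer_id=1 -> matches Eve
  - order 2 (Speaker): customer_id=1 -> matches Eve
  - order 3 (Desk): customer_id=NULL, no match -> dropped
  - order 4 (Chair): customer_id=2 -> matches Nate
  - order 5 (Mouse): customer_id=NULL, no match -> dropped
So 2 of 5 rows are dropped.

SQL:
SELECT a.product, b.name AS customer
FROM orders a
INNER JOIN customers b ON a.customer_id = b.id

Result:
product | customer
--------+---------
Monitor | Eve     
Speaker | Eve     
Chair   | Nate    


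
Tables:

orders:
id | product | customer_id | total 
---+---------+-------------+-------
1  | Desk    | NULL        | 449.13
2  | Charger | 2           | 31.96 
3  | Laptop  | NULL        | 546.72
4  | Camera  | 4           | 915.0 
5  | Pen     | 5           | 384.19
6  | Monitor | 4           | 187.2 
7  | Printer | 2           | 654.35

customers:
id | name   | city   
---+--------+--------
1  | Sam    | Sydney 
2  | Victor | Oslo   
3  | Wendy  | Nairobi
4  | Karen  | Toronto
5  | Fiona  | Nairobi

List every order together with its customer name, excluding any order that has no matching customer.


INNER JOIN keeps only orders rows whose customer_id matches an id in customers. Walk through each order:
  - order 1 (Desk): customer_id=NULL, no match -> dropped
  - order 2 (Charger): customer_id=2 -> matches Victor
  - order 3 (Laptop): customer_id=NULL, no match -> dropped
  - order 4 (Camera): customer_id=4 -> matches Karen
  - order 5 (Pen): customer_id=5 -> matches Fiona
  - order 6 (Monitor): customer_id=4 -> matches Karen
  - order 7 (Printer): customer_id=2 -> matches Victor
So 2 of 7 rows are dropped.

SQL:
SELECT a.product, b.name AS customer
FROM orders a
INNER JOIN customers b ON a.customer_id = b.id

Result:
product | customer
--------+---------
Charger | Victor  
Camera  | Karen   
Pen     | Fiona   
Monitor | Karen   
Printer | Victor  


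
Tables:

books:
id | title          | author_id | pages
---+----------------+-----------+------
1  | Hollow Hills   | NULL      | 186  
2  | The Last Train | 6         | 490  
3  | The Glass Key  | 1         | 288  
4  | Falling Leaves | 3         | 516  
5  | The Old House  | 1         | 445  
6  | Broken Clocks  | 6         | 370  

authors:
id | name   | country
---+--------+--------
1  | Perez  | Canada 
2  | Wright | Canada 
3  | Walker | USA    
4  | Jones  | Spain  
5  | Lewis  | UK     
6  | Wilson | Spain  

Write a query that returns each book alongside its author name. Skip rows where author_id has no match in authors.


INNER JOIN keeps only books rows whose author_id matches an id in authors. Walk through each book:
  - book 1 (Hollow Hills): author_id=NULL, no match -> dropped
  - book 2 (The Last Train): author_id=6 -> matches Wilson
  - book 3 (The Glass Key): author_id=1 -> matches Perez
  - book 4 (Falling Leaves): author_id=3 -> matches Walker
  - book 5 (The Old House): author_id=1 -> matches Perez
  - book 6 (Broken Clocks): author_id=6 -> matches Wilson
So 1 of 6 rows is dropped.

SQL:
SELECT a.title, b.name AS author
FROM books a
INNER JOIN authors b ON a.author_id = b.id

Result:
title          | author
---------------+-------
The Last Train | Wilson
The Glass Key  | Perez 
Falling Leaves | Walker
The Old House  | Perez 
Broken Clocks  | Wilson


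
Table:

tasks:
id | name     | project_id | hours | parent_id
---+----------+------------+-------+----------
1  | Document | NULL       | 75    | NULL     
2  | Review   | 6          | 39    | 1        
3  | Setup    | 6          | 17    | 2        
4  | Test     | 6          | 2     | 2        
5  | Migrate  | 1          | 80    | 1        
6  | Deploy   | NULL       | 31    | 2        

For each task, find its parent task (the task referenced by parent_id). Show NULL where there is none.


This is a self-join: tasks is joined to a second copy of itself, matching each row's parent_id to another row's id. Use LEFT JOIN so rows with parent_id=NULL are kept.
  - task 1 (Document): parent_id=NULL -> NULL
  - task 2 (Review): parent_id=1 -> Document
  - task 3 (Setup): parent_id=2 -> Review
  - task 4 (Test): parent_id=2 -> Review
  - task 5 (Migrate): parent_id=1 -> Document
  - task 6 (Deploy): parent_id=2 -> Review

SQL:
SELECT a.name AS item, b.name AS parent
FROM tasks a
LEFT JOIN tasks b ON a.parent_id = b.id

Result:
item     | parent  
---------+---------
Document | NULL    
Review   | Document
Setup    | Review  
Test     | Review  
Migrate  | Document
Deploy   | Review  


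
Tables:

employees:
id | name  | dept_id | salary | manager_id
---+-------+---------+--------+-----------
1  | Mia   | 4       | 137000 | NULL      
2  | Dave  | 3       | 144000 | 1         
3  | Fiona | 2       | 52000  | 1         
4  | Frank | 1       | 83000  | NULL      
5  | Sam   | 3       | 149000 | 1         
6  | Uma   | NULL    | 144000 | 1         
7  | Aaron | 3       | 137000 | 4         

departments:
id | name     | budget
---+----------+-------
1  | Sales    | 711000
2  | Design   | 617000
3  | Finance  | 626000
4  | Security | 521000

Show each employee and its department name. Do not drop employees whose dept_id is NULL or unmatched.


LEFT JOIN keeps every row from employees (the left table); where dept_id has no match in departments, the department columns become NULL. Walk through each employee:
  - employee 1 (Mia): dept_id=4 -> matches Security
  - employee 2 (Dave): dept_id=3 -> matches Finance
  - employee 3 (Fiona): dept_id=2 -> matches Design
  - employee 4 (Frank): dept_id=1 -> matches Sales
  - employee 5 (Sam): dept_id=3 -> matches Finance
  - employee 6 (Uma): dept_id=NULL, no match -> kept with NULL
  - employee 7 (Aaron): dept_id=3 -> matches Finance
All 7 rows appear; 1 has NULL department.

SQL:
SELECT a.name, b.name AS department
FROM employees a
LEFT JOIN departments b ON a.dept_id = b.id

Result:
name  | department
------+-----------
Mia   | Security  
Dave  | Finance   
Fiona | Design    
Frank | Sales     
Sam   | Finance   
Uma   | NULL      
Aaron | Finance   
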